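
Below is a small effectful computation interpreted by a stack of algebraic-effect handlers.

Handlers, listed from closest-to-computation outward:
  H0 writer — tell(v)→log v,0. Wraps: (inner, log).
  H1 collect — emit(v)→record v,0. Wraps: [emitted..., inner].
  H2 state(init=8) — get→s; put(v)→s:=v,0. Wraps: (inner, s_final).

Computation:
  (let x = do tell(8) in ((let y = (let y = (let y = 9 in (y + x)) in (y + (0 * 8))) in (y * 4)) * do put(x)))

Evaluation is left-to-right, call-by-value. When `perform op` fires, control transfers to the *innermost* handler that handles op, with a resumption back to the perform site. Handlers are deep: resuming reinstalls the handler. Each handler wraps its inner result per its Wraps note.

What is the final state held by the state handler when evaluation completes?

Evaluation trace:
tell(8) @ H0 ⇒ log+=8
put(0) @ H2 ⇒ s:=0
H0 returns (0, (8))
H1 returns [(0, (8))]
H2 returns ([(0, (8))], 0)
= ([(0, (8))], 0)

Answer: 0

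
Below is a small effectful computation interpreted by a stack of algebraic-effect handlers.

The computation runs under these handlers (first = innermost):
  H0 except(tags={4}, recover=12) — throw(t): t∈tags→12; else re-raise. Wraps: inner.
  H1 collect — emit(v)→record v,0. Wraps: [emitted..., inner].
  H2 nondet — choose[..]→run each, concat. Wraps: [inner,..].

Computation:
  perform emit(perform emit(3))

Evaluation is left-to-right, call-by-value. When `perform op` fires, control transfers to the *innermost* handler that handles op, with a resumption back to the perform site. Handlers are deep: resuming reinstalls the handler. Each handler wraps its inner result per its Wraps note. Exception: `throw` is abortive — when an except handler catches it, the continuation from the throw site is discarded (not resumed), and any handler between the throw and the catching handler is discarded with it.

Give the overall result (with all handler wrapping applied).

Working:
emit(3) @ H1 ⇒ out+=3
emit(0) @ H1 ⇒ out+=0
H0 returns 0
H1 returns [3, 0, 0]
H2 returns [[3, 0, 0]]
= [[3, 0, 0]]

Answer: [[3, 0, 0]]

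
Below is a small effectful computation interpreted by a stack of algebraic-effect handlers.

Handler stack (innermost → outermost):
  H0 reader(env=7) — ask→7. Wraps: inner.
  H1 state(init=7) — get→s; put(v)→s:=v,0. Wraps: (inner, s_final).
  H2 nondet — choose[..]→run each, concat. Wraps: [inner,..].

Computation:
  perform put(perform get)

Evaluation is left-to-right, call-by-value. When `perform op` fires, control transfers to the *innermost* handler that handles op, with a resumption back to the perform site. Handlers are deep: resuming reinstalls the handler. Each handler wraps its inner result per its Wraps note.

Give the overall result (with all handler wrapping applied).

Working:
get @ H1 ⇒ 7
put(7) @ H1 ⇒ s:=7
H0 returns 0
H1 returns (0, 7)
H2 returns [(0, 7)]
= [(0, 7)]

Answer: [(0, 7)]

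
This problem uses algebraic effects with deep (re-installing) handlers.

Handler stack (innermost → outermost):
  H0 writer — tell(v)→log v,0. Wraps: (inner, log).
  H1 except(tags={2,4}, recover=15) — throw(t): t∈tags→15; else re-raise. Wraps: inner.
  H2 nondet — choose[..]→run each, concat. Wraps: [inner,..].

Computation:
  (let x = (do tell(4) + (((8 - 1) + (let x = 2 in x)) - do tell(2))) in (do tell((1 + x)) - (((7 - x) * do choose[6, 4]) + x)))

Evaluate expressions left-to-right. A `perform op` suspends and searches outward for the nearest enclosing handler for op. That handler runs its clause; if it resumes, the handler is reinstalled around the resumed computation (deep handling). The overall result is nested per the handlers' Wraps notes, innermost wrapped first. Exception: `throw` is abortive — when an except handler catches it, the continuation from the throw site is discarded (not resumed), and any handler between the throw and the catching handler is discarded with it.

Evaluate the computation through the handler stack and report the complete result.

Evaluation trace:
tell(4) @ H0 ⇒ log+=4
tell(2) @ H0 ⇒ log+=2
tell(10) @ H0 ⇒ log+=10
choose[6, 4] @ H2
  branch[0] choose=6:
    H0 returns (3, (4, 2, 10))
    H1 returns (3, (4, 2, 10))
    H2 returns [(3, (4, 2, 10))]
  branch[1] choose=4:
    H0 returns (-1, (4, 2, 10))
    H1 returns (-1, (4, 2, 10))
    H2 returns [(-1, (4, 2, 10))]
= [(3, (4, 2, 10)), (-1, (4, 2, 10))]

Answer: [(3, (4, 2, 10)), (-1, (4, 2, 10))]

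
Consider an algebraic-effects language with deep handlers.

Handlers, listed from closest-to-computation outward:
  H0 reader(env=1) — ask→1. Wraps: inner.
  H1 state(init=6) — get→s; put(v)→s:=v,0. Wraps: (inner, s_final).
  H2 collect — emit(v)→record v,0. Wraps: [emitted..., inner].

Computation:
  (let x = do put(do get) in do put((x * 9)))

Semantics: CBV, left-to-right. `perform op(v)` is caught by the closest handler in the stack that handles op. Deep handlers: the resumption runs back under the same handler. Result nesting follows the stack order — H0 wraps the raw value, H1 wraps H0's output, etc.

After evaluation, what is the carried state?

Step-by-step:
get @ H1 ⇒ 6
put(6) @ H1 ⇒ s:=6
put(0) @ H1 ⇒ s:=0
H0 returns 0
H1 returns (0, 0)
H2 returns [(0, 0)]
= [(0, 0)]

Answer: 0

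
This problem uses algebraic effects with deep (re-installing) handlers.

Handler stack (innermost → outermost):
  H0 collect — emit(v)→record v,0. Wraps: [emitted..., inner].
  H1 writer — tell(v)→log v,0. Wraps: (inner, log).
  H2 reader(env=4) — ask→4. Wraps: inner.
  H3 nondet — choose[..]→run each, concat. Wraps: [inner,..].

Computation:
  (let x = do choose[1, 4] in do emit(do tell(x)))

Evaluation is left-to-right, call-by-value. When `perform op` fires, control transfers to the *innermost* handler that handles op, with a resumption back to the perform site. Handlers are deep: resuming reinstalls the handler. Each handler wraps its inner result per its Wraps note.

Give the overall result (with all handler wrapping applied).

Working:
choose[1, 4] @ H3
  branch[0] choose=1:
    tell(1) @ H1 ⇒ log+=1
    emit(0) @ H0 ⇒ out+=0
    H0 returns [0, 0]
    H1 returns ([0, 0], (1))
    H2 returns ([0, 0], (1))
    H3 returns [([0, 0], (1))]
  branch[1] choose=4:
    tell(4) @ H1 ⇒ log+=4
    emit(0) @ H0 ⇒ out+=0
    H0 returns [0, 0]
    H1 returns ([0, 0], (4))
    H2 returns ([0, 0], (4))
    H3 returns [([0, 0], (4))]
= [([0, 0], (1)), ([0, 0], (4))]

Answer: [([0, 0], (1)), ([0, 0], (4))]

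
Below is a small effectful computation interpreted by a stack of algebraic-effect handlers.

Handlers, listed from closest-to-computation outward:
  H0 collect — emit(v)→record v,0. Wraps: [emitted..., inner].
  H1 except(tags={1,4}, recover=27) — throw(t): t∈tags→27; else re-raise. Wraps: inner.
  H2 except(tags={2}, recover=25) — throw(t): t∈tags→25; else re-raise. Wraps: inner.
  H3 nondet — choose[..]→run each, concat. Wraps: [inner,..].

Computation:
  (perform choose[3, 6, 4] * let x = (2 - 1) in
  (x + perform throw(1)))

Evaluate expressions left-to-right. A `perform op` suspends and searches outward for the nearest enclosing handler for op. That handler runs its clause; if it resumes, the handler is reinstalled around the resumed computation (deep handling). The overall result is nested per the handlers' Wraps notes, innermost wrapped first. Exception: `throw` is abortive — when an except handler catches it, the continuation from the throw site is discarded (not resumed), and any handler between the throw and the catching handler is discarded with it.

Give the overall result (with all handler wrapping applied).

Answer: [27, 27, 27]

Working:
choose[3, 6, 4] @ H3
  branch[0] choose=3:
    throw(1) @ H1 caught ⇒ 27
    H2 returns 27
    H3 returns [27]
  branch[1] choose=6:
    throw(1) @ H1 caught ⇒ 27
    H2 returns 27
    H3 returns [27]
  branch[2] choose=4:
    throw(1) @ H1 caught ⇒ 27
    H2 returns 27
    H3 returns [27]
= [27, 27, 27]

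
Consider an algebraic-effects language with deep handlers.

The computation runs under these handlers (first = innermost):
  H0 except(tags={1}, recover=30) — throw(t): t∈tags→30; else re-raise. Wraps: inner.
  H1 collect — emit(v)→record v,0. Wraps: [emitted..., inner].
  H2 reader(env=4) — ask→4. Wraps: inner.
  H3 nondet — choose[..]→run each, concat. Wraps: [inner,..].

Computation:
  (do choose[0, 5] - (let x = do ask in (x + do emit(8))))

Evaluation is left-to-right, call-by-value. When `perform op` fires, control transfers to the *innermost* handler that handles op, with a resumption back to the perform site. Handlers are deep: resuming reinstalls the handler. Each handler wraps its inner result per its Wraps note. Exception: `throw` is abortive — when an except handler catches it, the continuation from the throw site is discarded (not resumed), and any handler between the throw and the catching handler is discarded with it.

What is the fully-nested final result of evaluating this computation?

Answer: [[8, -4], [8, 1]]

Evaluation trace:
choose[0, 5] @ H3
  branch[0] choose=0:
    ask @ H2 ⇒ 4
    emit(8) @ H1 ⇒ out+=8
    H0 returns -4
    H1 returns [8, -4]
    H2 returns [8, -4]
    H3 returns [[8, -4]]
  branch[1] choose=5:
    ask @ H2 ⇒ 4
    emit(8) @ H1 ⇒ out+=8
    H0 returns 1
    H1 returns [8, 1]
    H2 returns [8, 1]
    H3 returns [[8, 1]]
= [[8, -4], [8, 1]]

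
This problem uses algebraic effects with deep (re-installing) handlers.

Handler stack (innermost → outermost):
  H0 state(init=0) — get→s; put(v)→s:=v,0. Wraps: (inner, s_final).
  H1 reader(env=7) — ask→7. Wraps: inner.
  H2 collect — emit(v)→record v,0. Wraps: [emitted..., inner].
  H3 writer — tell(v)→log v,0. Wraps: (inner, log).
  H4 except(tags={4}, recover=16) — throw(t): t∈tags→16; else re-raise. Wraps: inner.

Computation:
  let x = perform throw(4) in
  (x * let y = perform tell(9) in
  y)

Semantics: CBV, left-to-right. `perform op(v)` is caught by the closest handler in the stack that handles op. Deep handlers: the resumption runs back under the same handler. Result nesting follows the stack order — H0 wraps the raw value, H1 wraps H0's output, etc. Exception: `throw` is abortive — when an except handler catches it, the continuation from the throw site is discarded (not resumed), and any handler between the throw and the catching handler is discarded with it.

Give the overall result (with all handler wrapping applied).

Answer: 16

Evaluation trace:
throw(4) @ H4 caught ⇒ 16
= 16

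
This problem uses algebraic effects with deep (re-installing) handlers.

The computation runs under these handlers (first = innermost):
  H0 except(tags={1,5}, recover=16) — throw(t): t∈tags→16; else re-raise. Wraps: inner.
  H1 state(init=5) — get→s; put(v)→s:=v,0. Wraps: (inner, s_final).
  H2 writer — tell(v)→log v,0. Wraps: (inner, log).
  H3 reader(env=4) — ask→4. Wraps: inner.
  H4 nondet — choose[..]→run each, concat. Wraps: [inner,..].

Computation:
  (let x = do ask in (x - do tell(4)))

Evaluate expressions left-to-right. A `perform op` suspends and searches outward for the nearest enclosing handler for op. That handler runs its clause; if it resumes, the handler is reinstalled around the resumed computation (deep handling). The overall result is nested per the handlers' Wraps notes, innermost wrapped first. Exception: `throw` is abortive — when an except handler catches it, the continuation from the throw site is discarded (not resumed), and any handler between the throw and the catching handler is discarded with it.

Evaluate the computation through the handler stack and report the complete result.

Answer: [((4, 5), (4))]

Step-by-step:
ask @ H3 ⇒ 4
tell(4) @ H2 ⇒ log+=4
H0 returns 4
H1 returns (4, 5)
H2 returns ((4, 5), (4))
H3 returns ((4, 5), (4))
H4 returns [((4, 5), (4))]
= [((4, 5), (4))]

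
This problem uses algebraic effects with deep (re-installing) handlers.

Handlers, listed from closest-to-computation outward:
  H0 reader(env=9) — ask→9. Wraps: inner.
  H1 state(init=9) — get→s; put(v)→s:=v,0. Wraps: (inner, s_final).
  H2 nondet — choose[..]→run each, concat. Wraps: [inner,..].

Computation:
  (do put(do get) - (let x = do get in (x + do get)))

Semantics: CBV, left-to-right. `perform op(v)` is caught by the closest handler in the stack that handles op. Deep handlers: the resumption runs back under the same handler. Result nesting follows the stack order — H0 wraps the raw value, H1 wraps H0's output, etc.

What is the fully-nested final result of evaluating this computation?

Evaluation trace:
get @ H1 ⇒ 9
put(9) @ H1 ⇒ s:=9
get @ H1 ⇒ 9
get @ H1 ⇒ 9
H0 returns -18
H1 returns (-18, 9)
H2 returns [(-18, 9)]
= [(-18, 9)]

Answer: [(-18, 9)]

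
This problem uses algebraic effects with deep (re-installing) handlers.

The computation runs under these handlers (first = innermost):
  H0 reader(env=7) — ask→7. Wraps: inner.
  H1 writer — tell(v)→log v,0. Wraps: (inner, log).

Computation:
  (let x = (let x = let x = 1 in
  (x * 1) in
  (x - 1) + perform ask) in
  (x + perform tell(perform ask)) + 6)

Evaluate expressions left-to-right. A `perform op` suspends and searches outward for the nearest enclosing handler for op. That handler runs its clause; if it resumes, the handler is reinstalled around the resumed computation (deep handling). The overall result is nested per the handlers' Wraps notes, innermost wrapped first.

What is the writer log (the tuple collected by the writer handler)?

Answer: (7)

Evaluation trace:
ask @ H0 ⇒ 7
ask @ H0 ⇒ 7
tell(7) @ H1 ⇒ log+=7
H0 returns 13
H1 returns (13, (7))
= (13, (7))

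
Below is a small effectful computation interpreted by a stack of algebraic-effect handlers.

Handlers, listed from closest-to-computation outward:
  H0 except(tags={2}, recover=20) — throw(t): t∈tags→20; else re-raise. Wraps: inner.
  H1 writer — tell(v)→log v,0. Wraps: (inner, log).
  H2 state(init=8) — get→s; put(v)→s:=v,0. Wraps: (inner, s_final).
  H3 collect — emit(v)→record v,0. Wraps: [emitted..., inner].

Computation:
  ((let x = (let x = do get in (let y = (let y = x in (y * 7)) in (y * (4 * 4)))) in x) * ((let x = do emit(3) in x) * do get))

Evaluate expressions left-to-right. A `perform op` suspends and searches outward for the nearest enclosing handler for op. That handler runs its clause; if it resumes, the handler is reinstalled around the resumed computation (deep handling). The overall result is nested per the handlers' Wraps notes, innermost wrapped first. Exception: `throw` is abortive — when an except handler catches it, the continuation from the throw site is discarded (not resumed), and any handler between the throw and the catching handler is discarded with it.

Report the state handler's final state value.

Step-by-step:
get @ H2 ⇒ 8
emit(3) @ H3 ⇒ out+=3
get @ H2 ⇒ 8
H0 returns 0
H1 returns (0, ())
H2 returns ((0, ()), 8)
H3 returns [3, ((0, ()), 8)]
= [3, ((0, ()), 8)]

Answer: 8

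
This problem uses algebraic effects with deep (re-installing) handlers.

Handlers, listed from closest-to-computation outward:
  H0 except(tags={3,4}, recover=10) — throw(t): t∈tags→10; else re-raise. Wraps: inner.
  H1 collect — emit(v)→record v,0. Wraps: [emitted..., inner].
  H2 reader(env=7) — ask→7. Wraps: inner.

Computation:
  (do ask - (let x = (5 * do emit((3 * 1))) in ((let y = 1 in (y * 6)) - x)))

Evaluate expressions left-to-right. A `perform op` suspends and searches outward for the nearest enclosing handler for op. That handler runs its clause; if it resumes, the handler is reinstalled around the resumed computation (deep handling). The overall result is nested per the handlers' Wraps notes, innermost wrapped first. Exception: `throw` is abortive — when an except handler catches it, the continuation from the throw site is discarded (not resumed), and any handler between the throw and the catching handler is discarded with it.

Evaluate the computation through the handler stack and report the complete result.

Answer: [3, 1]

Step-by-step:
ask @ H2 ⇒ 7
emit(3) @ H1 ⇒ out+=3
H0 returns 1
H1 returns [3, 1]
H2 returns [3, 1]
= [3, 1]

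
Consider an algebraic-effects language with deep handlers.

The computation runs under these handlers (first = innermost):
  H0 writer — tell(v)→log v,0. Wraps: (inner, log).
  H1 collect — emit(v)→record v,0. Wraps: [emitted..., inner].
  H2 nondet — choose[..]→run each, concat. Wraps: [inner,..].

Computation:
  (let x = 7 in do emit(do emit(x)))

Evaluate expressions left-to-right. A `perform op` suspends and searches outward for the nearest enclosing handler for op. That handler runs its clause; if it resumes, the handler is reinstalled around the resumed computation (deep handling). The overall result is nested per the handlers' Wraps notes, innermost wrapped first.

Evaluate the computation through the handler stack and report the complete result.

Step-by-step:
emit(7) @ H1 ⇒ out+=7
emit(0) @ H1 ⇒ out+=0
H0 returns (0, ())
H1 returns [7, 0, (0, ())]
H2 returns [[7, 0, (0, ())]]
= [[7, 0, (0, ())]]

Answer: [[7, 0, (0, ())]]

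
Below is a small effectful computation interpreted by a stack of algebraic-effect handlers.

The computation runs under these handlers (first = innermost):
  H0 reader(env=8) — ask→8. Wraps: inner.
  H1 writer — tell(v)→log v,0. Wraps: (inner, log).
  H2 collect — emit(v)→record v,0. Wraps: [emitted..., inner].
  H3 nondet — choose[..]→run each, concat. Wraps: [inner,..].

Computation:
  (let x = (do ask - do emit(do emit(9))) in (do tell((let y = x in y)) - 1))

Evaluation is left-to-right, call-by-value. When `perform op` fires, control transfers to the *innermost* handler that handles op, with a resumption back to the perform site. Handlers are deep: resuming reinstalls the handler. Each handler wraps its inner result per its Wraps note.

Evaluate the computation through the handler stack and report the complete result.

Evaluation trace:
ask @ H0 ⇒ 8
emit(9) @ H2 ⇒ out+=9
emit(0) @ H2 ⇒ out+=0
tell(8) @ H1 ⇒ log+=8
H0 returns -1
H1 returns (-1, (8))
H2 returns [9, 0, (-1, (8))]
H3 returns [[9, 0, (-1, (8))]]
= [[9, 0, (-1, (8))]]

Answer: [[9, 0, (-1, (8))]]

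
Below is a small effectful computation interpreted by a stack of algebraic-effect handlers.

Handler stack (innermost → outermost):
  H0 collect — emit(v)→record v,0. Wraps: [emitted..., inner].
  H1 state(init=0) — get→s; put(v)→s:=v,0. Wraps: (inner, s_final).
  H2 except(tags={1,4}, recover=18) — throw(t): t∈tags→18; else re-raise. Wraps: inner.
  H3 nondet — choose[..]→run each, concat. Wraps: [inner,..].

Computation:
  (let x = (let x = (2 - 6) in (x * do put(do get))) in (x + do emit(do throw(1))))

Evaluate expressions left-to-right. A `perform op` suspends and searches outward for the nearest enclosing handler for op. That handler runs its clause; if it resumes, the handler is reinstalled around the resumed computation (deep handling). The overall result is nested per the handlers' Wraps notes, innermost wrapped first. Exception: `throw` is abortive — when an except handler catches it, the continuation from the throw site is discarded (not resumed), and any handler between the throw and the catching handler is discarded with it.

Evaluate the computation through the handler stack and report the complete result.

Answer: [18]

Step-by-step:
get @ H1 ⇒ 0
put(0) @ H1 ⇒ s:=0
throw(1) @ H2 caught ⇒ 18
H3 returns [18]
= [18]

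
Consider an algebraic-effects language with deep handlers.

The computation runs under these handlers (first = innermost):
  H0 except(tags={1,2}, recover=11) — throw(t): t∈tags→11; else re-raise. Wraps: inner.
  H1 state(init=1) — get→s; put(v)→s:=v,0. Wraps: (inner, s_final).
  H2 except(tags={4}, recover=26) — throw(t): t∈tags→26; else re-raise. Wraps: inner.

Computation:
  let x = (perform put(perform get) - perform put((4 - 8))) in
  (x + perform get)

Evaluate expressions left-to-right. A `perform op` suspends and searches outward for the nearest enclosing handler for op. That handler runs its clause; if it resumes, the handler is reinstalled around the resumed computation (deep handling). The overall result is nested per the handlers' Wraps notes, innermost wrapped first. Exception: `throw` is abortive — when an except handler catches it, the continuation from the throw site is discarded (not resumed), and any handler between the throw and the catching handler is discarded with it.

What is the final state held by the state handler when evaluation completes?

Answer: -4

Working:
get @ H1 ⇒ 1
put(1) @ H1 ⇒ s:=1
put(-4) @ H1 ⇒ s:=-4
get @ H1 ⇒ -4
H0 returns -4
H1 returns (-4, -4)
H2 returns (-4, -4)
= (-4, -4)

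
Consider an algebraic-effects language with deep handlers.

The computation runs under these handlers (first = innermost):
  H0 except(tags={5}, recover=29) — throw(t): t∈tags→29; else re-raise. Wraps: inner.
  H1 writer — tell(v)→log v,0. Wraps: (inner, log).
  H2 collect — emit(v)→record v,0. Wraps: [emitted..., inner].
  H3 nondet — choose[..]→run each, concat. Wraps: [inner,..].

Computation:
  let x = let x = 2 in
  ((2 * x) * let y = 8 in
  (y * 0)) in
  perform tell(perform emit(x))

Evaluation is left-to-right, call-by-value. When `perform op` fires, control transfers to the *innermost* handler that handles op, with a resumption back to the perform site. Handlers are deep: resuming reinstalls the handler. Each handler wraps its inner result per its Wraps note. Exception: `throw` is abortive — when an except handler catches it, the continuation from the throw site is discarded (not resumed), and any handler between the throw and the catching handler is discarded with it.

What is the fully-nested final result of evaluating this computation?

Answer: [[0, (0, (0))]]

Step-by-step:
emit(0) @ H2 ⇒ out+=0
tell(0) @ H1 ⇒ log+=0
H0 returns 0
H1 returns (0, (0))
H2 returns [0, (0, (0))]
H3 returns [[0, (0, (0))]]
= [[0, (0, (0))]]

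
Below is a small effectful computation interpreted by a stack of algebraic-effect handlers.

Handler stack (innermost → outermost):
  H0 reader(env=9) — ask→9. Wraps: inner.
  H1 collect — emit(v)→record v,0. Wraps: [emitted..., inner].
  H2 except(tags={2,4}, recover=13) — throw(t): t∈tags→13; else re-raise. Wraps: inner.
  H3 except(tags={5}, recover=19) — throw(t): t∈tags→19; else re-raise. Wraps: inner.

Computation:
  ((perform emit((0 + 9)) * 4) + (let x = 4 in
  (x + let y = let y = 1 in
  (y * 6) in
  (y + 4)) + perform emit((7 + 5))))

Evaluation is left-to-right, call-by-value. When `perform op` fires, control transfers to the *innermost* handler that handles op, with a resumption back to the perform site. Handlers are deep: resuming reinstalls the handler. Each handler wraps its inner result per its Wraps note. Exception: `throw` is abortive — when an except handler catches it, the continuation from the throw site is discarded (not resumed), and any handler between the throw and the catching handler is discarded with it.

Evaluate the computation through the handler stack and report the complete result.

Evaluation trace:
emit(9) @ H1 ⇒ out+=9
emit(12) @ H1 ⇒ out+=12
H0 returns 14
H1 returns [9, 12, 14]
H2 returns [9, 12, 14]
H3 returns [9, 12, 14]
= [9, 12, 14]

Answer: [9, 12, 14]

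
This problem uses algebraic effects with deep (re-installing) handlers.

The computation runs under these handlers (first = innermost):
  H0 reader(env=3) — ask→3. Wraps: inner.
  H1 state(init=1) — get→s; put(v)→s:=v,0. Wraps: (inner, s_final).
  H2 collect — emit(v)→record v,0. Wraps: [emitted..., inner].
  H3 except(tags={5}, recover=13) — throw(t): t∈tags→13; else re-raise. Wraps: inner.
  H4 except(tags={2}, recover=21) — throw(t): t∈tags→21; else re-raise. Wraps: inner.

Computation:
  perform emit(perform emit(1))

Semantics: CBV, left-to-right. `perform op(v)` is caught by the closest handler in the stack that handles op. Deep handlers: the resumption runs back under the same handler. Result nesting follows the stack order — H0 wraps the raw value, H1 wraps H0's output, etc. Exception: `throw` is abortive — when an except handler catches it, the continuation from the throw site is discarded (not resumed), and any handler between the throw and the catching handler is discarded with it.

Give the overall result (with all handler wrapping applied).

Evaluation trace:
emit(1) @ H2 ⇒ out+=1
emit(0) @ H2 ⇒ out+=0
H0 returns 0
H1 returns (0, 1)
H2 returns [1, 0, (0, 1)]
H3 returns [1, 0, (0, 1)]
H4 returns [1, 0, (0, 1)]
= [1, 0, (0, 1)]

Answer: [1, 0, (0, 1)]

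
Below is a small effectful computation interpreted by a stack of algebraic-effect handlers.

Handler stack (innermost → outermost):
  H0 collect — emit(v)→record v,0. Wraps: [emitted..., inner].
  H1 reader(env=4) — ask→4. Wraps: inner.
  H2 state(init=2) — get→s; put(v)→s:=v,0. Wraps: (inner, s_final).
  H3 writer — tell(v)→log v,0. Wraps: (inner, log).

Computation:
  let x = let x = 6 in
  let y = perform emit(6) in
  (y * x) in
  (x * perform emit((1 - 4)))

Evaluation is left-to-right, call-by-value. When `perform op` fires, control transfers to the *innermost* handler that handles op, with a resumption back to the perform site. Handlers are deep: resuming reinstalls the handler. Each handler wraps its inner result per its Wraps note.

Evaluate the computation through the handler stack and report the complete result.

Evaluation trace:
emit(6) @ H0 ⇒ out+=6
emit(-3) @ H0 ⇒ out+=-3
H0 returns [6, -3, 0]
H1 returns [6, -3, 0]
H2 returns ([6, -3, 0], 2)
H3 returns (([6, -3, 0], 2), ())
= (([6, -3, 0], 2), ())

Answer: (([6, -3, 0], 2), ())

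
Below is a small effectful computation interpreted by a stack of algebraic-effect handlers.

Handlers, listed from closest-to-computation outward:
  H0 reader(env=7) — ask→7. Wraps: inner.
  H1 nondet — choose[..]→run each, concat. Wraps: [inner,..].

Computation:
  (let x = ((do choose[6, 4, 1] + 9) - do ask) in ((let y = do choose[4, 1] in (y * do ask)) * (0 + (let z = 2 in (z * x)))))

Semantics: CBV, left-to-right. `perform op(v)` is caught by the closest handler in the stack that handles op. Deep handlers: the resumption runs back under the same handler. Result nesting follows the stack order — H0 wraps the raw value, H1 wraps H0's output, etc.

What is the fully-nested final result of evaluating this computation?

Evaluation trace:
choose[6, 4, 1] @ H1
  branch[0] choose=6:
    ask @ H0 ⇒ 7
    choose[4, 1] @ H1
      branch[0] choose=4:
        ask @ H0 ⇒ 7
        H0 returns 448
        H1 returns [448]
      branch[1] choose=1:
        ask @ H0 ⇒ 7
        H0 returns 112
        H1 returns [112]
  branch[1] choose=4:
    ask @ H0 ⇒ 7
    choose[4, 1] @ H1
      branch[0] choose=4:
        ask @ H0 ⇒ 7
        H0 returns 336
        H1 returns [336]
      branch[1] choose=1:
        ask @ H0 ⇒ 7
        H0 returns 84
        H1 returns [84]
  branch[2] choose=1:
    ask @ H0 ⇒ 7
    choose[4, 1] @ H1
      branch[0] choose=4:
        ask @ H0 ⇒ 7
        H0 returns 168
        H1 returns [168]
      branch[1] choose=1:
        ask @ H0 ⇒ 7
        H0 returns 42
        H1 returns [42]
= [448, 112, 336, 84, 168, 42]

Answer: [448, 112, 336, 84, 168, 42]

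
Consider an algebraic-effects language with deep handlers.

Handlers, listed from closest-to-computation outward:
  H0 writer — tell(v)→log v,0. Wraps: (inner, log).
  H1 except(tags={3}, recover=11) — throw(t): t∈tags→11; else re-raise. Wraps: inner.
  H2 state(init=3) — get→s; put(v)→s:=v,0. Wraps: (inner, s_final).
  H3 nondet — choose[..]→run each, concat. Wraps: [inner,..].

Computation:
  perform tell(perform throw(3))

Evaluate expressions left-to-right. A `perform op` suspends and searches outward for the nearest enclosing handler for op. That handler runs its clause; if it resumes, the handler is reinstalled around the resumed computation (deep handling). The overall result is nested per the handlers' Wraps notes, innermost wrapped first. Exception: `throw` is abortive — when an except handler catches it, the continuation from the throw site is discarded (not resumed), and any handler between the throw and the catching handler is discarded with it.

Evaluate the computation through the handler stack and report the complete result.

Answer: [(11, 3)]

Evaluation trace:
throw(3) @ H1 caught ⇒ 11
H2 returns (11, 3)
H3 returns [(11, 3)]
= [(11, 3)]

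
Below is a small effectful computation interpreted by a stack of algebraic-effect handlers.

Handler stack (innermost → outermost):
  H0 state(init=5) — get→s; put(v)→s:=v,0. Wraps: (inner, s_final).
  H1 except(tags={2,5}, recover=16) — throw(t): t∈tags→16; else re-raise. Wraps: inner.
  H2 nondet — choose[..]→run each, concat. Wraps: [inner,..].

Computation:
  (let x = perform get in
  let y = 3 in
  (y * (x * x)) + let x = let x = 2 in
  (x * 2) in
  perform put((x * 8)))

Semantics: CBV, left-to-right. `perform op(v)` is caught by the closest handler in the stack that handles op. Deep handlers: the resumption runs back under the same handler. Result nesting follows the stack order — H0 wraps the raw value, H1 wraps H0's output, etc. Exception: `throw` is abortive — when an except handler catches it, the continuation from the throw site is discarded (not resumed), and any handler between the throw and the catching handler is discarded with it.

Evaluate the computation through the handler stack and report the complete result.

Step-by-step:
get @ H0 ⇒ 5
put(32) @ H0 ⇒ s:=32
H0 returns (75, 32)
H1 returns (75, 32)
H2 returns [(75, 32)]
= [(75, 32)]

Answer: [(75, 32)]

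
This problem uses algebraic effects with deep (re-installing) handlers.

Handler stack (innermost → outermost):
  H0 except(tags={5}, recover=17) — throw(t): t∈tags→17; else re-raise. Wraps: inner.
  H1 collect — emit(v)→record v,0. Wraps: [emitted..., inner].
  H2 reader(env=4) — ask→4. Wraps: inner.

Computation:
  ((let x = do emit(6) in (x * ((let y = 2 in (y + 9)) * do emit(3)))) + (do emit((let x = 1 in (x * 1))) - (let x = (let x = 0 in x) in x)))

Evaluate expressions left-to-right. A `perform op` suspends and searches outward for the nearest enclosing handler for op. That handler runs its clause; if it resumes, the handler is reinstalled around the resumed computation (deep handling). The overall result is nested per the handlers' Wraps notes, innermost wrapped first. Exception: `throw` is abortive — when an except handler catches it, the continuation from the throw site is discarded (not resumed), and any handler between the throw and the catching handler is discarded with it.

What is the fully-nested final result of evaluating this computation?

Step-by-step:
emit(6) @ H1 ⇒ out+=6
emit(3) @ H1 ⇒ out+=3
emit(1) @ H1 ⇒ out+=1
H0 returns 0
H1 returns [6, 3, 1, 0]
H2 returns [6, 3, 1, 0]
= [6, 3, 1, 0]

Answer: [6, 3, 1, 0]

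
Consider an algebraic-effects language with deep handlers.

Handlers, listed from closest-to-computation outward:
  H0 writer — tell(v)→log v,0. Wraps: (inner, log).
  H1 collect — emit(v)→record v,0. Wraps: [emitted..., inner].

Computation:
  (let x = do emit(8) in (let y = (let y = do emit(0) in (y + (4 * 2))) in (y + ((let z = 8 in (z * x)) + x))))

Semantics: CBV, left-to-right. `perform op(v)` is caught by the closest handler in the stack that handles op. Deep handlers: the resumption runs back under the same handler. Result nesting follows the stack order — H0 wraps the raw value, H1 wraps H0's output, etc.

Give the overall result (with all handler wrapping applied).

Evaluation trace:
emit(8) @ H1 ⇒ out+=8
emit(0) @ H1 ⇒ out+=0
H0 returns (8, ())
H1 returns [8, 0, (8, ())]
= [8, 0, (8, ())]

Answer: [8, 0, (8, ())]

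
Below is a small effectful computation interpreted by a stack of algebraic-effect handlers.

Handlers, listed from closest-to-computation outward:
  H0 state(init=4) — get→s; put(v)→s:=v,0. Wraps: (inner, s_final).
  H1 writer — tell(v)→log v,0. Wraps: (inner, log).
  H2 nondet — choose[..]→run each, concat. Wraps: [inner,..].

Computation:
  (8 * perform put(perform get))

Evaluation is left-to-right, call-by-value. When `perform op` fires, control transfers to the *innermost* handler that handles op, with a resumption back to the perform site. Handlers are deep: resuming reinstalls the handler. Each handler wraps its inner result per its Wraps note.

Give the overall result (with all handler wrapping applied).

Step-by-step:
get @ H0 ⇒ 4
put(4) @ H0 ⇒ s:=4
H0 returns (0, 4)
H1 returns ((0, 4), ())
H2 returns [((0, 4), ())]
= [((0, 4), ())]

Answer: [((0, 4), ())]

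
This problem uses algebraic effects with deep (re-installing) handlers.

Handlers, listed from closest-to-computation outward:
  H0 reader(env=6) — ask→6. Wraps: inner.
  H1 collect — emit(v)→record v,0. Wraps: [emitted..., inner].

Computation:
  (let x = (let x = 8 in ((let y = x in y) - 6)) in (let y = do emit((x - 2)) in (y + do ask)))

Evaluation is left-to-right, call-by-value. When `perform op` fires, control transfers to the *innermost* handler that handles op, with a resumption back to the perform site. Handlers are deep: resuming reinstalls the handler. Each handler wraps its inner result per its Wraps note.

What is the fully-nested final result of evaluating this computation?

Answer: [0, 6]

Step-by-step:
emit(0) @ H1 ⇒ out+=0
ask @ H0 ⇒ 6
H0 returns 6
H1 returns [0, 6]
= [0, 6]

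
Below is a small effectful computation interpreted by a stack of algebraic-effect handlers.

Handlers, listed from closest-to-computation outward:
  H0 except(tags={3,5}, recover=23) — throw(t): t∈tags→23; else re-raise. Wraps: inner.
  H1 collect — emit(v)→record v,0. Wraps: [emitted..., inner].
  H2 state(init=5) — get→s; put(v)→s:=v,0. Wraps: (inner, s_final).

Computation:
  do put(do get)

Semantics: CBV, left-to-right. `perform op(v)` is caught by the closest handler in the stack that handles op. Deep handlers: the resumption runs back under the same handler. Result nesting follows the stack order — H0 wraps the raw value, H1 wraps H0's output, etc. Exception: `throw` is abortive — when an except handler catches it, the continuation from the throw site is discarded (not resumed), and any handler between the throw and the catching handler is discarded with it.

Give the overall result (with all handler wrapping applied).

Working:
get @ H2 ⇒ 5
put(5) @ H2 ⇒ s:=5
H0 returns 0
H1 returns [0]
H2 returns ([0], 5)
= ([0], 5)

Answer: ([0], 5)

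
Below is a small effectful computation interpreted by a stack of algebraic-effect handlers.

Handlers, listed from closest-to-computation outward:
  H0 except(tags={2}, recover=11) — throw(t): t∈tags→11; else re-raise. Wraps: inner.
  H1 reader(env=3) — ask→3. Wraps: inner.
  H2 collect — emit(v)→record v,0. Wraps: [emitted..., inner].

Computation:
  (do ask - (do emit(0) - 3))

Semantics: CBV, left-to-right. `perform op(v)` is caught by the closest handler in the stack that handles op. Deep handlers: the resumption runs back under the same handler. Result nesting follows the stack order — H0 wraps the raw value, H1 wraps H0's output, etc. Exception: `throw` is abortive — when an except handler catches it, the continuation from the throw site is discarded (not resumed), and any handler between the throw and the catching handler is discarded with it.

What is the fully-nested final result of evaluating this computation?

Working:
ask @ H1 ⇒ 3
emit(0) @ H2 ⇒ out+=0
H0 returns 6
H1 returns 6
H2 returns [0, 6]
= [0, 6]

Answer: [0, 6]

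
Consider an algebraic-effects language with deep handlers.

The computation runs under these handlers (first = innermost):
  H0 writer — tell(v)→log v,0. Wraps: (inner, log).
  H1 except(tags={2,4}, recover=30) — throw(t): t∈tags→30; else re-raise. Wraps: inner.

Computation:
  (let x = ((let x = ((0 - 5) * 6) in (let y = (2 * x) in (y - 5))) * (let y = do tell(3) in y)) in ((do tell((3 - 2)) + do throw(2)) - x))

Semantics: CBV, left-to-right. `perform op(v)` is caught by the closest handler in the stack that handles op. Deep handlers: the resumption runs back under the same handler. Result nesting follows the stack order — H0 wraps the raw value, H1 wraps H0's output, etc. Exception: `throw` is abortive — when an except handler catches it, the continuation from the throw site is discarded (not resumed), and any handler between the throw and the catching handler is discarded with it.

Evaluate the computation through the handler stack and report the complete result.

Answer: 30

Evaluation trace:
tell(3) @ H0 ⇒ log+=3
tell(1) @ H0 ⇒ log+=1
throw(2) @ H1 caught ⇒ 30
= 30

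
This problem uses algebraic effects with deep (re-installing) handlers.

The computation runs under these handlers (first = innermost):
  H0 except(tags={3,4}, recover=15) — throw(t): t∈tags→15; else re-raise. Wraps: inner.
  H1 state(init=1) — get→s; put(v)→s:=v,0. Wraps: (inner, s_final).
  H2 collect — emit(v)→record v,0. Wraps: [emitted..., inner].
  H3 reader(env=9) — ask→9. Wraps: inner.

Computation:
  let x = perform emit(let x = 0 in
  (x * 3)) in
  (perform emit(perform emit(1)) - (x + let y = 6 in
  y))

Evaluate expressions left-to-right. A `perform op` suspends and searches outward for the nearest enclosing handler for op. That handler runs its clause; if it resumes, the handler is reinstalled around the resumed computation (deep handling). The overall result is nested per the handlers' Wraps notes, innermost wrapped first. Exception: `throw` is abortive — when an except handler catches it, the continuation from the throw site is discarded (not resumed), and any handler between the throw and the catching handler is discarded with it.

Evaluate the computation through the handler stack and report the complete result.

Answer: [0, 1, 0, (-6, 1)]

Step-by-step:
emit(0) @ H2 ⇒ out+=0
emit(1) @ H2 ⇒ out+=1
emit(0) @ H2 ⇒ out+=0
H0 returns -6
H1 returns (-6, 1)
H2 returns [0, 1, 0, (-6, 1)]
H3 returns [0, 1, 0, (-6, 1)]
= [0, 1, 0, (-6, 1)]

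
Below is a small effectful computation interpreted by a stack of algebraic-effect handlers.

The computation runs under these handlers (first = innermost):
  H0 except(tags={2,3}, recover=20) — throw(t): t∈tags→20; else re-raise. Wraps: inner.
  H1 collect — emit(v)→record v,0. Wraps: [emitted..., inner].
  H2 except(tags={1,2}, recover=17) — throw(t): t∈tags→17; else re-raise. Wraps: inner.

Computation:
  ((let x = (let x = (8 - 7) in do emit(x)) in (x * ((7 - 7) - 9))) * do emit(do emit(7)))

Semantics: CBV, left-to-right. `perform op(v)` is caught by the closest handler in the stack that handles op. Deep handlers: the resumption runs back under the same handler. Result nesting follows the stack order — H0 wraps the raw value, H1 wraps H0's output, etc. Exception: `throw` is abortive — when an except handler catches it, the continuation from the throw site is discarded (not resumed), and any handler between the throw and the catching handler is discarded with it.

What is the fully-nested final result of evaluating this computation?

Working:
emit(1) @ H1 ⇒ out+=1
emit(7) @ H1 ⇒ out+=7
emit(0) @ H1 ⇒ out+=0
H0 returns 0
H1 returns [1, 7, 0, 0]
H2 returns [1, 7, 0, 0]
= [1, 7, 0, 0]

Answer: [1, 7, 0, 0]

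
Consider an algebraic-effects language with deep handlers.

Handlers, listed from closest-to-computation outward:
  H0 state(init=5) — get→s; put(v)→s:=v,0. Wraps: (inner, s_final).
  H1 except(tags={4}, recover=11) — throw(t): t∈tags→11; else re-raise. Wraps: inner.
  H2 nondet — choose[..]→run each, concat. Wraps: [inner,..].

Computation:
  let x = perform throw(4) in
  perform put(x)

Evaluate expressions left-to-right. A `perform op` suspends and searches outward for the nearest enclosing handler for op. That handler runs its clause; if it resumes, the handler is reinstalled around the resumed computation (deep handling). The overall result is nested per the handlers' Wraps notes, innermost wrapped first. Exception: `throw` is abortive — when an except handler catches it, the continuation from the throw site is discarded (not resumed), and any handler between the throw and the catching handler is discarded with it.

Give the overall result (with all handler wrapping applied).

Evaluation trace:
throw(4) @ H1 caught ⇒ 11
H2 returns [11]
= [11]

Answer: [11]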